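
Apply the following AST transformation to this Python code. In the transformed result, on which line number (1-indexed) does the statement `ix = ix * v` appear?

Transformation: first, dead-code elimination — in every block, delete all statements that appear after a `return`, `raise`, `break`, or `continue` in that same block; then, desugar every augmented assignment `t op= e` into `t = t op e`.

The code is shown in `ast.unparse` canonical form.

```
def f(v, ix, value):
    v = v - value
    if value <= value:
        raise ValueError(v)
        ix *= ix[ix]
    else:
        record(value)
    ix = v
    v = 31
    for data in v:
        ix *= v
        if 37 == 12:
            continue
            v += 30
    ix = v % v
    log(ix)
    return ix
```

10

Transformed code:
def f(v, ix, value):
    v = v - value
    if value <= value:
        raise ValueError(v)
    else:
        record(value)
    ix = v
    v = 31
    for data in v:
        ix = ix * v
        if 37 == 12:
            continue
    ix = v % v
    log(ix)
    return ix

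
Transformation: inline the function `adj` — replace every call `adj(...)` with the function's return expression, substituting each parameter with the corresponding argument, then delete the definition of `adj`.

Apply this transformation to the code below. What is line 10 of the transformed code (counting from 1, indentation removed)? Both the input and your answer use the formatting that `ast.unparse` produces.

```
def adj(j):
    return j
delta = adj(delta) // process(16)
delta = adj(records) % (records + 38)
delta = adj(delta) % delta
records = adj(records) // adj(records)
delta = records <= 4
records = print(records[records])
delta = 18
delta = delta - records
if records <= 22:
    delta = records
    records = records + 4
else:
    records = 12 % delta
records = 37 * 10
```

Transformed code:
delta = delta // process(16)
delta = records % (records + 38)
delta = delta % delta
records = records // records
delta = records <= 4
records = print(records[records])
delta = 18
delta = delta - records
if records <= 22:
    delta = records
    records = records + 4
else:
    records = 12 % delta
records = 37 * 10

delta = records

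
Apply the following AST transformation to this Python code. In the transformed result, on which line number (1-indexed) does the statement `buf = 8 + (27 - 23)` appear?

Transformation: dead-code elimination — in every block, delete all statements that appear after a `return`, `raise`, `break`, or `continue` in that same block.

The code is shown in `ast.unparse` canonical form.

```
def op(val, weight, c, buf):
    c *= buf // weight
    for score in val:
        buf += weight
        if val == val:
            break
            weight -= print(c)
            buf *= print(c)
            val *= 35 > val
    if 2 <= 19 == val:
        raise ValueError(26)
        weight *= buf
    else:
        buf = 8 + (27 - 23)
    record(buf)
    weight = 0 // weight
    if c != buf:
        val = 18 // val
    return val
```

Transformed code:
def op(val, weight, c, buf):
    c *= buf // weight
    for score in val:
        buf += weight
        if val == val:
            break
    if 2 <= 19 == val:
        raise ValueError(26)
    else:
        buf = 8 + (27 - 23)
    record(buf)
    weight = 0 // weight
    if c != buf:
        val = 18 // val
    return val

10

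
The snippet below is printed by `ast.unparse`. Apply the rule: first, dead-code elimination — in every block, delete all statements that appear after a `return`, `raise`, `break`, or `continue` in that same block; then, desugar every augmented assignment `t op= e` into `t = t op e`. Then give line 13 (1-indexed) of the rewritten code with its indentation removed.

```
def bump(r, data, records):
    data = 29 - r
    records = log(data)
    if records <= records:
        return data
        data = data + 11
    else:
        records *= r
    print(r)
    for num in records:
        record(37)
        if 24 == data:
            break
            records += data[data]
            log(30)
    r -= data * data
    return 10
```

Transformed code:
def bump(r, data, records):
    data = 29 - r
    records = log(data)
    if records <= records:
        return data
    else:
        records = records * r
    print(r)
    for num in records:
        record(37)
        if 24 == data:
            break
    r = r - data * data
    return 10

r = r - data * data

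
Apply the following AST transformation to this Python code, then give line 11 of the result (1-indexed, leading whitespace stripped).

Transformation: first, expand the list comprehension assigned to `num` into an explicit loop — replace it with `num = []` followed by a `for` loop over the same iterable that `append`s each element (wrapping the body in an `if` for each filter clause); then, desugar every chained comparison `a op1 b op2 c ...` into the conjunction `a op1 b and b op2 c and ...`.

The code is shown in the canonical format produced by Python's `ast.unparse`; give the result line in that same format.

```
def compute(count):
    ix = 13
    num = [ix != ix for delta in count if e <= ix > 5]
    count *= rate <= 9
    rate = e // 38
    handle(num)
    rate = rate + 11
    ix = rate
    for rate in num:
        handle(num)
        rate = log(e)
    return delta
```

ix = rate

Transformed code:
def compute(count):
    ix = 13
    num = []
    for delta in count:
        if e <= ix and ix > 5:
            num.append(ix != ix)
    count *= rate <= 9
    rate = e // 38
    handle(num)
    rate = rate + 11
    ix = rate
    for rate in num:
        handle(num)
        rate = log(e)
    return delta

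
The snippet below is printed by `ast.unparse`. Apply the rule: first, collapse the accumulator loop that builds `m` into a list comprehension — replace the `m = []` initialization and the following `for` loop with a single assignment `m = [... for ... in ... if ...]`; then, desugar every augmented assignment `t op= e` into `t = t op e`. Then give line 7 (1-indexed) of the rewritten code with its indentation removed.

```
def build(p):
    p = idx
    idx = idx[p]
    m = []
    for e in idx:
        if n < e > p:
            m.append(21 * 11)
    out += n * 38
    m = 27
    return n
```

Transformed code:
def build(p):
    p = idx
    idx = idx[p]
    m = [21 * 11 for e in idx if n < e > p]
    out = out + n * 38
    m = 27
    return n

return n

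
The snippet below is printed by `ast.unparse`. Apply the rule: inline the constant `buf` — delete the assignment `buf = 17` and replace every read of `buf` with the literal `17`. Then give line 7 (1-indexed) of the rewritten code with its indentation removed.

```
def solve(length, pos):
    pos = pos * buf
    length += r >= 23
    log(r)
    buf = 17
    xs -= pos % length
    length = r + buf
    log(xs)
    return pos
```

log(xs)

Transformed code:
def solve(length, pos):
    pos = pos * 17
    length += r >= 23
    log(r)
    xs -= pos % length
    length = r + 17
    log(xs)
    return pos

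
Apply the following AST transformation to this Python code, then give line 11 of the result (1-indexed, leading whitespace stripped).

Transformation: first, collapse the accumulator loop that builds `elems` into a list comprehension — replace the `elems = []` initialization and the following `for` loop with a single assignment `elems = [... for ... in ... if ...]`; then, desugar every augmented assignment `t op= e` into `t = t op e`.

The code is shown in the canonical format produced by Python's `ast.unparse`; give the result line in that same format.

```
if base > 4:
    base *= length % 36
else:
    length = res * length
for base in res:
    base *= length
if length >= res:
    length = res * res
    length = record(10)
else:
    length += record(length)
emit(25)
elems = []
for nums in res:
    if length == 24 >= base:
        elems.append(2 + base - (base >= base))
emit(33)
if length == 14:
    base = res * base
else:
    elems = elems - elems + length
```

Transformed code:
if base > 4:
    base = base * (length % 36)
else:
    length = res * length
for base in res:
    base = base * length
if length >= res:
    length = res * res
    length = record(10)
else:
    length = length + record(length)
emit(25)
elems = [2 + base - (base >= base) for nums in res if length == 24 >= base]
emit(33)
if length == 14:
    base = res * base
else:
    elems = elems - elems + length

length = length + record(length)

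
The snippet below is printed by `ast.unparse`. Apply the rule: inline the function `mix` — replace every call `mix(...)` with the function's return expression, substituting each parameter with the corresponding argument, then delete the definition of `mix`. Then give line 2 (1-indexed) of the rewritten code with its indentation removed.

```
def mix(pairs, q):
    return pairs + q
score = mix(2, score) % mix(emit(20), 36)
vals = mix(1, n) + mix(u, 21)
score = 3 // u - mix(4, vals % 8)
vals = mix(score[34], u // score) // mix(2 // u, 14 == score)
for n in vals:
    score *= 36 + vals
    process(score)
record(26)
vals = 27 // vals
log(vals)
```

vals = 1 + n + (u + 21)

Transformed code:
score = (2 + score) % (emit(20) + 36)
vals = 1 + n + (u + 21)
score = 3 // u - (4 + vals % 8)
vals = (score[34] + u // score) // (2 // u + (14 == score))
for n in vals:
    score *= 36 + vals
    process(score)
record(26)
vals = 27 // vals
log(vals)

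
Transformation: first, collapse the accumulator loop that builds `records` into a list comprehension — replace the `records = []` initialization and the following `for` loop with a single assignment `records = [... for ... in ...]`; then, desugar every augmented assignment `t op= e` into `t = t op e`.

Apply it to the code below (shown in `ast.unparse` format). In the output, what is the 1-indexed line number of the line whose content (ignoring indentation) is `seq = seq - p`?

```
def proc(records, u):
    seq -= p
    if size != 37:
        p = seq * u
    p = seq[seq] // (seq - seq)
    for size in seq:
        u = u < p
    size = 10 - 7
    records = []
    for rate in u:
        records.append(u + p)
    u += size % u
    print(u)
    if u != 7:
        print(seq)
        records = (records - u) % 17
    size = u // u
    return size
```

Transformed code:
def proc(records, u):
    seq = seq - p
    if size != 37:
        p = seq * u
    p = seq[seq] // (seq - seq)
    for size in seq:
        u = u < p
    size = 10 - 7
    records = [u + p for rate in u]
    u = u + size % u
    print(u)
    if u != 7:
        print(seq)
        records = (records - u) % 17
    size = u // u
    return size

2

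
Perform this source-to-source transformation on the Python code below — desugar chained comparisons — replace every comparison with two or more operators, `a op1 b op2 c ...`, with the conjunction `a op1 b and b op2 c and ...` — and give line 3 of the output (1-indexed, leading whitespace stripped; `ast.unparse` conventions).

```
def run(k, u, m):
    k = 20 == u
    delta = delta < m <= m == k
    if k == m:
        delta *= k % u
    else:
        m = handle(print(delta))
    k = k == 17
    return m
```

delta = delta < m and m <= m and (m == k)

Transformed code:
def run(k, u, m):
    k = 20 == u
    delta = delta < m and m <= m and (m == k)
    if k == m:
        delta *= k % u
    else:
        m = handle(print(delta))
    k = k == 17
    return m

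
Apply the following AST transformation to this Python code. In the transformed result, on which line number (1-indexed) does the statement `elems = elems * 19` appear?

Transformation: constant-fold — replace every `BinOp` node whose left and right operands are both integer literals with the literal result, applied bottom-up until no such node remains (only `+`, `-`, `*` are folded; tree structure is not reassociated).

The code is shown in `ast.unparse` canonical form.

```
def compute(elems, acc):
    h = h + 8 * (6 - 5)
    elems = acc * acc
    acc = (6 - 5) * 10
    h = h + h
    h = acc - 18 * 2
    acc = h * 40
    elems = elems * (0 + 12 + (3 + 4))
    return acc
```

8

Transformed code:
def compute(elems, acc):
    h = h + 8
    elems = acc * acc
    acc = 10
    h = h + h
    h = acc - 36
    acc = h * 40
    elems = elems * 19
    return acc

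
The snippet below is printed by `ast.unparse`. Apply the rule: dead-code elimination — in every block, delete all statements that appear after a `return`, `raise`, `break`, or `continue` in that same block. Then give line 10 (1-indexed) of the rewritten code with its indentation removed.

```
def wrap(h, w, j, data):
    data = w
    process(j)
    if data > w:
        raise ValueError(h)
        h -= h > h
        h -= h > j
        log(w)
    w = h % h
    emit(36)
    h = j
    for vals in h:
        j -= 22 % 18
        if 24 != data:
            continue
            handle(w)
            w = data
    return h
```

Transformed code:
def wrap(h, w, j, data):
    data = w
    process(j)
    if data > w:
        raise ValueError(h)
    w = h % h
    emit(36)
    h = j
    for vals in h:
        j -= 22 % 18
        if 24 != data:
            continue
    return h

j -= 22 % 18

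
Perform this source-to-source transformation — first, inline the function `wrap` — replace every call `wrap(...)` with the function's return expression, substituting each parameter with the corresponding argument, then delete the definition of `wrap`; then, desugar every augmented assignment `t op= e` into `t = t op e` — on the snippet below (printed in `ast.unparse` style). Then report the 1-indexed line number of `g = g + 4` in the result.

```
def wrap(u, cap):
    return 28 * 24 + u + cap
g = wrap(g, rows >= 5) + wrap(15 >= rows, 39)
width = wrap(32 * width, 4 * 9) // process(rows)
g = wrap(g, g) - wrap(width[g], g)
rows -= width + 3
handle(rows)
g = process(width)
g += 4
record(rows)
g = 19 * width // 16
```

7

Transformed code:
g = 28 * 24 + g + (rows >= 5) + (28 * 24 + (15 >= rows) + 39)
width = (28 * 24 + 32 * width + 4 * 9) // process(rows)
g = 28 * 24 + g + g - (28 * 24 + width[g] + g)
rows = rows - (width + 3)
handle(rows)
g = process(width)
g = g + 4
record(rows)
g = 19 * width // 16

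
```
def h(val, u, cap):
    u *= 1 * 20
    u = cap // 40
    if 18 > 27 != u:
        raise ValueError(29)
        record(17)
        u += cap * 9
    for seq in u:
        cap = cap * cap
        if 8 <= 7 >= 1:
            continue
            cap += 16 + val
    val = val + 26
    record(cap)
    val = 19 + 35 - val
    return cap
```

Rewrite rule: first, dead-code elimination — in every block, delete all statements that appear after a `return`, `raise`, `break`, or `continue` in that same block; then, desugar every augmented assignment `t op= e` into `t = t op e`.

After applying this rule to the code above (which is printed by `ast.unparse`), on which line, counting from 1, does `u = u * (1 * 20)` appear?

Transformed code:
def h(val, u, cap):
    u = u * (1 * 20)
    u = cap // 40
    if 18 > 27 != u:
        raise ValueError(29)
    for seq in u:
        cap = cap * cap
        if 8 <= 7 >= 1:
            continue
    val = val + 26
    record(cap)
    val = 19 + 35 - val
    return cap

2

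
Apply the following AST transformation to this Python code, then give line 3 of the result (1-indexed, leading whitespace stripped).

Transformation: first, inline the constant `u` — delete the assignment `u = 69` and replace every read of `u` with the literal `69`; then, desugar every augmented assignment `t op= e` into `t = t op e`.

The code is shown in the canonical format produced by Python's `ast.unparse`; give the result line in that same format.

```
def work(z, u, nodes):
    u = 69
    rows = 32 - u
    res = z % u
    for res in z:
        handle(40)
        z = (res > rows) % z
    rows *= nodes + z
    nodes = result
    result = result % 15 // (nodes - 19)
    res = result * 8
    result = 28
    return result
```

Transformed code:
def work(z, u, nodes):
    rows = 32 - 69
    res = z % 69
    for res in z:
        handle(40)
        z = (res > rows) % z
    rows = rows * (nodes + z)
    nodes = result
    result = result % 15 // (nodes - 19)
    res = result * 8
    result = 28
    return result

res = z % 69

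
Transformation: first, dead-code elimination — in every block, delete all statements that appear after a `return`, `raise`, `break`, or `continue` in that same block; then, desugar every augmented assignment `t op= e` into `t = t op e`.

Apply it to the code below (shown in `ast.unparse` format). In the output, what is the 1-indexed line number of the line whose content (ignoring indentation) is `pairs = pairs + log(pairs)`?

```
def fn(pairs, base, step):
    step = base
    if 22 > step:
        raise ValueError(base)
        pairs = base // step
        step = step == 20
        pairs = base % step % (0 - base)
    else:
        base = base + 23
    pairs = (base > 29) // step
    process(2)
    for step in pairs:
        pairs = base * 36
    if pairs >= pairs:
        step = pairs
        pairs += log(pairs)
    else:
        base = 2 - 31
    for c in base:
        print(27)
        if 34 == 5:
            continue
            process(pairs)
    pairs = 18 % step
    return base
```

Transformed code:
def fn(pairs, base, step):
    step = base
    if 22 > step:
        raise ValueError(base)
    else:
        base = base + 23
    pairs = (base > 29) // step
    process(2)
    for step in pairs:
        pairs = base * 36
    if pairs >= pairs:
        step = pairs
        pairs = pairs + log(pairs)
    else:
        base = 2 - 31
    for c in base:
        print(27)
        if 34 == 5:
            continue
    pairs = 18 % step
    return base

13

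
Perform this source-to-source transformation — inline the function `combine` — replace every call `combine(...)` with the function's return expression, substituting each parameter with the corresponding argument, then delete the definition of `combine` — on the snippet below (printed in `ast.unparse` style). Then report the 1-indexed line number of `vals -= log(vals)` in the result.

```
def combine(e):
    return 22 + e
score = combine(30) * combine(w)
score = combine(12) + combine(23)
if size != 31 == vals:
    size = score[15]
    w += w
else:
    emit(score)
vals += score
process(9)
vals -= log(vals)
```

Transformed code:
score = (22 + 30) * (22 + w)
score = 22 + 12 + (22 + 23)
if size != 31 == vals:
    size = score[15]
    w += w
else:
    emit(score)
vals += score
process(9)
vals -= log(vals)

10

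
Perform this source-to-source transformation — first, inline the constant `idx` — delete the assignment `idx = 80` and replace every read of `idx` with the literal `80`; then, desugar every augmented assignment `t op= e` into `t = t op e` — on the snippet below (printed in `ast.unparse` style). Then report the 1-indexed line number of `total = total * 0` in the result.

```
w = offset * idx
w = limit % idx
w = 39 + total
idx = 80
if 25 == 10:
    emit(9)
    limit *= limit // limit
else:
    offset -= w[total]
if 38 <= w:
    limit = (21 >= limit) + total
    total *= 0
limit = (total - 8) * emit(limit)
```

11

Transformed code:
w = offset * 80
w = limit % 80
w = 39 + total
if 25 == 10:
    emit(9)
    limit = limit * (limit // limit)
else:
    offset = offset - w[total]
if 38 <= w:
    limit = (21 >= limit) + total
    total = total * 0
limit = (total - 8) * emit(limit)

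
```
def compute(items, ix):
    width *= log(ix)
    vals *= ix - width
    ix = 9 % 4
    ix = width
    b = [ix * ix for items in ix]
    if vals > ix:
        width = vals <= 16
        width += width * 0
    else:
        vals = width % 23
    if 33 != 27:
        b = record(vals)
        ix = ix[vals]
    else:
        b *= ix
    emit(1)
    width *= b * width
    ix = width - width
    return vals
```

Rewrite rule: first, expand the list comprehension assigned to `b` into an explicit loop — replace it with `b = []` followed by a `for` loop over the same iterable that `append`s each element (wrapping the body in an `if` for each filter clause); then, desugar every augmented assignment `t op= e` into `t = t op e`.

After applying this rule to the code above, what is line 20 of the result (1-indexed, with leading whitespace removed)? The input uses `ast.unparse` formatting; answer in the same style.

width = width * (b * width)

Transformed code:
def compute(items, ix):
    width = width * log(ix)
    vals = vals * (ix - width)
    ix = 9 % 4
    ix = width
    b = []
    for items in ix:
        b.append(ix * ix)
    if vals > ix:
        width = vals <= 16
        width = width + width * 0
    else:
        vals = width % 23
    if 33 != 27:
        b = record(vals)
        ix = ix[vals]
    else:
        b = b * ix
    emit(1)
    width = width * (b * width)
    ix = width - width
    return vals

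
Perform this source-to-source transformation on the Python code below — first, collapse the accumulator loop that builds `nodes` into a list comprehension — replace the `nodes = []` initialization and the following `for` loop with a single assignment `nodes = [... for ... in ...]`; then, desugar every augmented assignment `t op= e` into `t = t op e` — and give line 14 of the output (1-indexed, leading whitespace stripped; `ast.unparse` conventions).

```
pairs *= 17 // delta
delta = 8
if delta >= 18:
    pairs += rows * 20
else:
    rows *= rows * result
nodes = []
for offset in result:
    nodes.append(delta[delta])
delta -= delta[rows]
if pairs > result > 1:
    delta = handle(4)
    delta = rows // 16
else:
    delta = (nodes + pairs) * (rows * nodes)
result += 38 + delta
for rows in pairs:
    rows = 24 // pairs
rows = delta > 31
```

Transformed code:
pairs = pairs * (17 // delta)
delta = 8
if delta >= 18:
    pairs = pairs + rows * 20
else:
    rows = rows * (rows * result)
nodes = [delta[delta] for offset in result]
delta = delta - delta[rows]
if pairs > result > 1:
    delta = handle(4)
    delta = rows // 16
else:
    delta = (nodes + pairs) * (rows * nodes)
result = result + (38 + delta)
for rows in pairs:
    rows = 24 // pairs
rows = delta > 31

result = result + (38 + delta)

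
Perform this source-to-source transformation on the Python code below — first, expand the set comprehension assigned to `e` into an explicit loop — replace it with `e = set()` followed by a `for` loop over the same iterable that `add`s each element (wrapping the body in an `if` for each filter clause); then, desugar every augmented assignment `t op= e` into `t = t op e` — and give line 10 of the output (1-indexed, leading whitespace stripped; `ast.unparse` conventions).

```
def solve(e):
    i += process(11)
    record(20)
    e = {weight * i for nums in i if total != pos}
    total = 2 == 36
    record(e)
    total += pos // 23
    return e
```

Transformed code:
def solve(e):
    i = i + process(11)
    record(20)
    e = set()
    for nums in i:
        if total != pos:
            e.add(weight * i)
    total = 2 == 36
    record(e)
    total = total + pos // 23
    return e

total = total + pos // 23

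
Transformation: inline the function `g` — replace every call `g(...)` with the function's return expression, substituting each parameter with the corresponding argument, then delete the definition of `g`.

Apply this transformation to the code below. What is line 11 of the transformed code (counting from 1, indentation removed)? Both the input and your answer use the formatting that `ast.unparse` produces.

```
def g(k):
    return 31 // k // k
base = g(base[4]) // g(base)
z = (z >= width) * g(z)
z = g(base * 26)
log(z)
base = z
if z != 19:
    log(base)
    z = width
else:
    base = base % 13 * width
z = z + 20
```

z = z + 20

Transformed code:
base = 31 // base[4] // base[4] // (31 // base // base)
z = (z >= width) * (31 // z // z)
z = 31 // (base * 26) // (base * 26)
log(z)
base = z
if z != 19:
    log(base)
    z = width
else:
    base = base % 13 * width
z = z + 20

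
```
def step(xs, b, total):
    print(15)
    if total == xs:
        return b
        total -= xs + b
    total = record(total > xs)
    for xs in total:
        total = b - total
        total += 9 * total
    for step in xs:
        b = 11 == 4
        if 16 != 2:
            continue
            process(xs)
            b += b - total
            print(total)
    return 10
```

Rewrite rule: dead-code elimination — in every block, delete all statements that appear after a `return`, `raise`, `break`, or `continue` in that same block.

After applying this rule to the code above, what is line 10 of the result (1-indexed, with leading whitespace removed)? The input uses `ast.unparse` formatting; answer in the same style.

Transformed code:
def step(xs, b, total):
    print(15)
    if total == xs:
        return b
    total = record(total > xs)
    for xs in total:
        total = b - total
        total += 9 * total
    for step in xs:
        b = 11 == 4
        if 16 != 2:
            continue
    return 10

b = 11 == 4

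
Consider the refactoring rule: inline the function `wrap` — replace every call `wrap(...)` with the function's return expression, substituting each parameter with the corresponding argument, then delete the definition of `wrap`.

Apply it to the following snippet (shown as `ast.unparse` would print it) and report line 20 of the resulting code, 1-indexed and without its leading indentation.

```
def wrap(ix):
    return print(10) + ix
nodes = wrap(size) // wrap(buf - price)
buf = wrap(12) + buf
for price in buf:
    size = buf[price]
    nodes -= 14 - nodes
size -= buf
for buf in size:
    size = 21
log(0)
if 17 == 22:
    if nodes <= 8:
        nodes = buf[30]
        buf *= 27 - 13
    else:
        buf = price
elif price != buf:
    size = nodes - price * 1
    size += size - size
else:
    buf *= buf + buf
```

Transformed code:
nodes = (print(10) + size) // (print(10) + (buf - price))
buf = print(10) + 12 + buf
for price in buf:
    size = buf[price]
    nodes -= 14 - nodes
size -= buf
for buf in size:
    size = 21
log(0)
if 17 == 22:
    if nodes <= 8:
        nodes = buf[30]
        buf *= 27 - 13
    else:
        buf = price
elif price != buf:
    size = nodes - price * 1
    size += size - size
else:
    buf *= buf + buf

buf *= buf + buf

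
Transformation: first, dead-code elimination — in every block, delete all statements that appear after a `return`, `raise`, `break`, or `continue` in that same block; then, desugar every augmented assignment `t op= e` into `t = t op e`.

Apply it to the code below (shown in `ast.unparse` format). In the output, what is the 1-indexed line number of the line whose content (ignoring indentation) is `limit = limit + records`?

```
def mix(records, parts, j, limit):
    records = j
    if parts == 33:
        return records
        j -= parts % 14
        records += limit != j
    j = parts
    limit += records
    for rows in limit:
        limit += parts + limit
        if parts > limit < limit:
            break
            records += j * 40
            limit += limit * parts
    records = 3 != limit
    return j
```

Transformed code:
def mix(records, parts, j, limit):
    records = j
    if parts == 33:
        return records
    j = parts
    limit = limit + records
    for rows in limit:
        limit = limit + (parts + limit)
        if parts > limit < limit:
            break
    records = 3 != limit
    return j

6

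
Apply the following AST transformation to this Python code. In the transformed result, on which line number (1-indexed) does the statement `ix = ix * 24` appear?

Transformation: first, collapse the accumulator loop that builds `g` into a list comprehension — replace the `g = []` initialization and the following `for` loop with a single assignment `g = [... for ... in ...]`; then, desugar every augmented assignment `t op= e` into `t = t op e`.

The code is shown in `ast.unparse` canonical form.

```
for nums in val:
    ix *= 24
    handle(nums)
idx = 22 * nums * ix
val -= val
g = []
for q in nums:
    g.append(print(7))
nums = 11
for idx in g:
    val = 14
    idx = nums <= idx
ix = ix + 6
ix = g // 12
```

2

Transformed code:
for nums in val:
    ix = ix * 24
    handle(nums)
idx = 22 * nums * ix
val = val - val
g = [print(7) for q in nums]
nums = 11
for idx in g:
    val = 14
    idx = nums <= idx
ix = ix + 6
ix = g // 12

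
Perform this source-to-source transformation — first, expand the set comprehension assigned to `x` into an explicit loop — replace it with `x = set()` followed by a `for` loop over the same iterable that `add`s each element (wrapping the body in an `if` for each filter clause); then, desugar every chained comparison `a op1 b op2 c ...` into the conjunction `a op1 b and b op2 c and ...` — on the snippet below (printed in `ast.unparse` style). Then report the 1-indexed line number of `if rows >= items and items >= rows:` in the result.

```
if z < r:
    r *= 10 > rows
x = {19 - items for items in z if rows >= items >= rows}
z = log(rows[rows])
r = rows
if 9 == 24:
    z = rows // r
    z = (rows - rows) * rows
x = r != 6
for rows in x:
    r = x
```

5

Transformed code:
if z < r:
    r *= 10 > rows
x = set()
for items in z:
    if rows >= items and items >= rows:
        x.add(19 - items)
z = log(rows[rows])
r = rows
if 9 == 24:
    z = rows // r
    z = (rows - rows) * rows
x = r != 6
for rows in x:
    r = x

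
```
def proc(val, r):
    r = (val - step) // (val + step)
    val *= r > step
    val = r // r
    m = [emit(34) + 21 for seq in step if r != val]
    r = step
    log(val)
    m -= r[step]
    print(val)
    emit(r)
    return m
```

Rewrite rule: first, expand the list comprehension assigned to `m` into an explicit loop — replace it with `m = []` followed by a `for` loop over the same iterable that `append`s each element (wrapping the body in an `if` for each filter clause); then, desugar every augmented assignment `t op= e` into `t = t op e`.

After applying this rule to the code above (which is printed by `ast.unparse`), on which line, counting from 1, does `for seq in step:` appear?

Transformed code:
def proc(val, r):
    r = (val - step) // (val + step)
    val = val * (r > step)
    val = r // r
    m = []
    for seq in step:
        if r != val:
            m.append(emit(34) + 21)
    r = step
    log(val)
    m = m - r[step]
    print(val)
    emit(r)
    return m

6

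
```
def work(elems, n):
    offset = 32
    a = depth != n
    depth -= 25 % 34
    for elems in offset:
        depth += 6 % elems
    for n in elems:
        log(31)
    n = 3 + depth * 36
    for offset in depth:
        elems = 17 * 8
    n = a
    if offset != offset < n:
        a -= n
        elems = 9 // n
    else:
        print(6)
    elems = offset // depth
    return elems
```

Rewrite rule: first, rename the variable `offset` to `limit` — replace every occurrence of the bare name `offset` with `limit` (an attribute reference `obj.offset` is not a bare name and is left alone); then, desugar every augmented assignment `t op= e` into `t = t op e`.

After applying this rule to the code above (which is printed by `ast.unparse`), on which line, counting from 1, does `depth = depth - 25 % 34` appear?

Transformed code:
def work(elems, n):
    limit = 32
    a = depth != n
    depth = depth - 25 % 34
    for elems in limit:
        depth = depth + 6 % elems
    for n in elems:
        log(31)
    n = 3 + depth * 36
    for limit in depth:
        elems = 17 * 8
    n = a
    if limit != limit < n:
        a = a - n
        elems = 9 // n
    else:
        print(6)
    elems = limit // depth
    return elems

4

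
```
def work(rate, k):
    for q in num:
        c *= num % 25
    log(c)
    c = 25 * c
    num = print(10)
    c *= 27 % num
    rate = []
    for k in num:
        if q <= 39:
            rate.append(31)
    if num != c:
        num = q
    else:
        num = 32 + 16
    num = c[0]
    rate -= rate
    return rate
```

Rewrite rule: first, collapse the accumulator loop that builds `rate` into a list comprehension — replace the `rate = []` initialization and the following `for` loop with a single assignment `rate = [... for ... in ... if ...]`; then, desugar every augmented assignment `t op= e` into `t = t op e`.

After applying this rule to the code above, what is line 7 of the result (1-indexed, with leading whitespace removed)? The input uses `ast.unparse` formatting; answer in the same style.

Transformed code:
def work(rate, k):
    for q in num:
        c = c * (num % 25)
    log(c)
    c = 25 * c
    num = print(10)
    c = c * (27 % num)
    rate = [31 for k in num if q <= 39]
    if num != c:
        num = q
    else:
        num = 32 + 16
    num = c[0]
    rate = rate - rate
    return rate

c = c * (27 % num)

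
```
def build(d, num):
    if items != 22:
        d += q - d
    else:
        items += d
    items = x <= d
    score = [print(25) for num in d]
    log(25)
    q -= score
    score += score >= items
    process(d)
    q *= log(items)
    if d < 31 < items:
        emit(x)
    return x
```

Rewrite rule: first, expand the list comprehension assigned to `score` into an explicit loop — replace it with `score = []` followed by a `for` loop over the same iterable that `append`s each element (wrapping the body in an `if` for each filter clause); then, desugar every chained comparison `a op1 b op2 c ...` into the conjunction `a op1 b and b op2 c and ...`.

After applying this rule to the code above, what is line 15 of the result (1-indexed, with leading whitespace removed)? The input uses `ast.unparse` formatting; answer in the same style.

if d < 31 and 31 < items:

Transformed code:
def build(d, num):
    if items != 22:
        d += q - d
    else:
        items += d
    items = x <= d
    score = []
    for num in d:
        score.append(print(25))
    log(25)
    q -= score
    score += score >= items
    process(d)
    q *= log(items)
    if d < 31 and 31 < items:
        emit(x)
    return x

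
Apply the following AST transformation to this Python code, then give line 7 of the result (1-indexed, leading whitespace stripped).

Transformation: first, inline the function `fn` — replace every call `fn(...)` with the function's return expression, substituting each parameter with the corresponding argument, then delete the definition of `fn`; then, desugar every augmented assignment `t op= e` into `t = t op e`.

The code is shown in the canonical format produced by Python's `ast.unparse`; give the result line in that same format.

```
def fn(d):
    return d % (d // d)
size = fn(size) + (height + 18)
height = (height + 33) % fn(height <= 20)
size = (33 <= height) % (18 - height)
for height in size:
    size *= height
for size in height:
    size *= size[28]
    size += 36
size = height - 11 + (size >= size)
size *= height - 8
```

Transformed code:
size = size % (size // size) + (height + 18)
height = (height + 33) % ((height <= 20) % ((height <= 20) // (height <= 20)))
size = (33 <= height) % (18 - height)
for height in size:
    size = size * height
for size in height:
    size = size * size[28]
    size = size + 36
size = height - 11 + (size >= size)
size = size * (height - 8)

size = size * size[28]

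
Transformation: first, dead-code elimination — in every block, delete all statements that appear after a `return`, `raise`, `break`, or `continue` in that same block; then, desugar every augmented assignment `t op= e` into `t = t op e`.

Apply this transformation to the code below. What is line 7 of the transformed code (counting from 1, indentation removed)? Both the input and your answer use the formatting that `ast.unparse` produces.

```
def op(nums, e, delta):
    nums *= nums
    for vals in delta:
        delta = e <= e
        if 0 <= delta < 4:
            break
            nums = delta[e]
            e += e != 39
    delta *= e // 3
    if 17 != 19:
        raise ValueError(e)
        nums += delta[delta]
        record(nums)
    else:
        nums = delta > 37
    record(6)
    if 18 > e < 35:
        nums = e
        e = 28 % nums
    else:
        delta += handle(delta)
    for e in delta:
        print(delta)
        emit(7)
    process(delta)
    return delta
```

delta = delta * (e // 3)

Transformed code:
def op(nums, e, delta):
    nums = nums * nums
    for vals in delta:
        delta = e <= e
        if 0 <= delta < 4:
            break
    delta = delta * (e // 3)
    if 17 != 19:
        raise ValueError(e)
    else:
        nums = delta > 37
    record(6)
    if 18 > e < 35:
        nums = e
        e = 28 % nums
    else:
        delta = delta + handle(delta)
    for e in delta:
        print(delta)
        emit(7)
    process(delta)
    return delta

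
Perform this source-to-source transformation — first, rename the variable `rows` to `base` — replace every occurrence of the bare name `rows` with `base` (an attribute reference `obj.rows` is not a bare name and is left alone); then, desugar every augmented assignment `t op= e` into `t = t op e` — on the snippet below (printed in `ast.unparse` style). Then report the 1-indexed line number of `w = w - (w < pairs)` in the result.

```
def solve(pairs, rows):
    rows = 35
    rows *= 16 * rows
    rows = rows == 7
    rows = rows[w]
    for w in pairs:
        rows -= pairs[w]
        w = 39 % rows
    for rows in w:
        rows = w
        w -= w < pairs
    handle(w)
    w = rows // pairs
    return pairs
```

11

Transformed code:
def solve(pairs, base):
    base = 35
    base = base * (16 * base)
    base = base == 7
    base = base[w]
    for w in pairs:
        base = base - pairs[w]
        w = 39 % base
    for base in w:
        base = w
        w = w - (w < pairs)
    handle(w)
    w = base // pairs
    return pairs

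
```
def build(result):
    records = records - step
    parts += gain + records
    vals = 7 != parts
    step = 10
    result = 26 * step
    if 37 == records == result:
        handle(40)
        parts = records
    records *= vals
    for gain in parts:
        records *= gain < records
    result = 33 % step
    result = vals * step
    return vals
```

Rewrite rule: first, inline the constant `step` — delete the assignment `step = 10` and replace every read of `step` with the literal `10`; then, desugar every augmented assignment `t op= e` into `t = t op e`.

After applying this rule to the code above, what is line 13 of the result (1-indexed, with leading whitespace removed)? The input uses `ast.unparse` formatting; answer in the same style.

Transformed code:
def build(result):
    records = records - 10
    parts = parts + (gain + records)
    vals = 7 != parts
    result = 26 * 10
    if 37 == records == result:
        handle(40)
        parts = records
    records = records * vals
    for gain in parts:
        records = records * (gain < records)
    result = 33 % 10
    result = vals * 10
    return vals

result = vals * 10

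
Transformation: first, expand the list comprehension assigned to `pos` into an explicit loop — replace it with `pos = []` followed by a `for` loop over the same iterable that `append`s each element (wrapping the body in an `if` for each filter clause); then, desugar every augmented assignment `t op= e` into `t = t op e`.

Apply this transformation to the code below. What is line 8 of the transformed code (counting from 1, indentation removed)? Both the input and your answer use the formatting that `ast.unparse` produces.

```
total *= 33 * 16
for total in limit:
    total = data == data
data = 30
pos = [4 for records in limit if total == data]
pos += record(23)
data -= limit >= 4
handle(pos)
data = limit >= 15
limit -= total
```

pos.append(4)

Transformed code:
total = total * (33 * 16)
for total in limit:
    total = data == data
data = 30
pos = []
for records in limit:
    if total == data:
        pos.append(4)
pos = pos + record(23)
data = data - (limit >= 4)
handle(pos)
data = limit >= 15
limit = limit - total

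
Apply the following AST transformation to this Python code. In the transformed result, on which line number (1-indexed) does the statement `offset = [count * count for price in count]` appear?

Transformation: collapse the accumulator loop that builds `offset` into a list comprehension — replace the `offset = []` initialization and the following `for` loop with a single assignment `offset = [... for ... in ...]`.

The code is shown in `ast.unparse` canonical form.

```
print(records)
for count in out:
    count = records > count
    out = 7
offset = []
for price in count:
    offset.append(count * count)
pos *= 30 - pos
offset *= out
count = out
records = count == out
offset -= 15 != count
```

Transformed code:
print(records)
for count in out:
    count = records > count
    out = 7
offset = [count * count for price in count]
pos *= 30 - pos
offset *= out
count = out
records = count == out
offset -= 15 != count

5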